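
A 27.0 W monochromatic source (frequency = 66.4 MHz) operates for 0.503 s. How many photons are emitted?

3.09 × 10^26 photons

Total energy: E_total = P·t = 27.0 × 0.503 = 13.58 J.
Per-photon energy: E = 4.400 × 10^-26 J.
N = E_total / E_photon = 3.09 × 10^26.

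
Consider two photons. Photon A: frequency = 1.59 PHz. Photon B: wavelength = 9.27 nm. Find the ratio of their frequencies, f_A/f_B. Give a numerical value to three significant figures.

f_A = 1.590e15 Hz (from frequency = 1.59 PHz, via f given directly).
f_B = 3.234e16 Hz (from wavelength = 9.27 nm, via f = c/λ).
Ratio = 1.590e15 / 3.234e16 = 0.0492.

0.0492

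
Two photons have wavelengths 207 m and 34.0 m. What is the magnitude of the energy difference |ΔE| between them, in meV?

3.05e-5 meV

Using E = hc/λ: E₁ = 9.596e-28 J, E₂ = 5.842e-27 J.
|ΔE| = |9.596e-28 − 5.842e-27| = 4.88e-27 J = 3.05e-5 meV.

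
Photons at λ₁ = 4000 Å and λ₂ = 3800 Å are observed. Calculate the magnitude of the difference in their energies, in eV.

Using E = hc/λ: E₁ = 4.966e-19 J, E₂ = 5.227e-19 J.
|ΔE| = |4.966e-19 − 5.227e-19| = 2.61e-20 J = 0.163 eV.

0.163 eV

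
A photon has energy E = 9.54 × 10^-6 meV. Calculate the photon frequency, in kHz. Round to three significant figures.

(h = 6.62607015 × 10^-34 J·s, 1 eV = 1.602176634 × 10^-19 J.)
Convert to SI: E = 9.54 × 10^-6 meV = 1.5285 × 10^-27 J.
The photon relation is f = E/h, giving f = 2.307 × 10^6 Hz.
Converting to kHz: f = 2307 kHz ≈ 2310 kHz.

2310 kHz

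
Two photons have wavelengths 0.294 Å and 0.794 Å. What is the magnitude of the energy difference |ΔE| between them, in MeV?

0.0266 MeV

Using E = hc/λ: E₁ = 6.757e-15 J, E₂ = 2.502e-15 J.
|ΔE| = |6.757e-15 − 2.502e-15| = 4.25e-15 J = 0.0266 MeV.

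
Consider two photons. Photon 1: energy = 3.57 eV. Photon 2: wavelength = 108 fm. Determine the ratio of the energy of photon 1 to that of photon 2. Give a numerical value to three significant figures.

E_1 = 5.720e-19 J (from energy = 3.57 eV, via E given directly).
E_2 = 1.839e-12 J (from wavelength = 108 fm, via E = hc/λ).
Ratio = 5.720e-19 / 1.839e-12 = 3.11e-7.

3.11e-7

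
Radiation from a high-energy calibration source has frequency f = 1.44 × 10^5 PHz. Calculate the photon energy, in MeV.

First convert: f = 1.44 × 10^5 PHz = 1.44 × 10^20 Hz.
Since E = hf for a photon, E = 9.542 × 10^-14 J.
Converting to MeV: E = 0.5955 MeV ≈ 0.596 MeV.

0.596 MeV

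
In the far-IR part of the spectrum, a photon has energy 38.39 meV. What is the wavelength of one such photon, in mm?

0.0323 mm

Use h = 6.62607015e-34 J·s, c = 2.99792458e8 m/s, 1 eV = 1.602176634e-19 J.
Convert to SI: E = 38.39 meV = 6.1508e-21 J.
The photon relation is λ = hc/E, giving λ = 3.230e-5 m.
Converting to mm: λ = 0.03230 mm ≈ 0.0323 mm.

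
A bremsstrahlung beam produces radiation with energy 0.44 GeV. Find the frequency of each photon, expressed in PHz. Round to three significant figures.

Use h = 6.62607015e-34 J·s, 1 eV = 1.602176634e-19 J.
First convert: E = 0.44 GeV = 7.0496e-11 J.
For a photon f = E/h, so f = 1.064e23 Hz.
Converting to PHz: f = 1.064e8 PHz ≈ 1.06e8 PHz.

1.06e8 PHz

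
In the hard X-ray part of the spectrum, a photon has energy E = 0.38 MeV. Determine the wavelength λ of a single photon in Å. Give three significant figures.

Take h = 6.62607015 × 10^-34 J·s, c = 2.99792458 × 10^8 m/s, 1 eV = 1.602176634 × 10^-19 J.
First convert: E = 0.38 MeV = 6.0883 × 10^-14 J.
The photon relation is λ = hc/E, giving λ = 3.263 × 10^-12 m.
Converting to Å: λ = 0.03263 Å ≈ 0.0326 Å.

0.0326 Å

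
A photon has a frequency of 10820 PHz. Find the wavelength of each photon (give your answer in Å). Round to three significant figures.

0.277 Å

Take c = 2.99792458e8 m/s.
In SI units: f = 10820 PHz = 1.082e19 Hz.
Apply λ = c/f: λ = 2.771e-11 m.
Converting to Å: λ = 0.2771 Å ≈ 0.277 Å.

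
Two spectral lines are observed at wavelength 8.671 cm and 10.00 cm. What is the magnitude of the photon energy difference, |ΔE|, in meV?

1.90e-3 meV

Using E = hc/λ: E₁ = 2.2909e-24 J, E₂ = 1.9864e-24 J.
|ΔE| = |2.2909e-24 − 1.9864e-24| = 3.04e-25 J = 1.90e-3 meV.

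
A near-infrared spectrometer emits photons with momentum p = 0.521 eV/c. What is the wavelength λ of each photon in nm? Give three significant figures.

2380 nm

Take h = 6.62607015e-34 J·s, c = 2.99792458e8 m/s, 1 eV = 1.602176634e-19 J.
First convert: p = 0.521 eV/c = 2.7844e-28 kg·m/s.
The photon relation is λ = h/p, giving λ = 2.380e-6 m.
Converting to nm: λ = 2380 nm ≈ 2380 nm.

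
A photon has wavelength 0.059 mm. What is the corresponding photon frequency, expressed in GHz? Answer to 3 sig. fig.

5080 GHz

Convert to SI: λ = 0.059 mm = 5.9 × 10^-5 m.
Since f = c/λ for a photon, f = 5.081 × 10^12 Hz.
Converting to GHz: f = 5081 GHz ≈ 5080 GHz.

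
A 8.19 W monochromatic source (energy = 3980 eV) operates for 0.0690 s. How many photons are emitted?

Total energy: E_total = P·t = 8.19 × 0.0690 = 0.5651 J.
Per-photon energy: E = 6.377 × 10^-16 J.
N = E_total / E_photon = 8.86 × 10^14.

8.86 × 10^14 photons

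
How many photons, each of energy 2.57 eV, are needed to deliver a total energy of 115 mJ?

2.79·10^17 photons

Per-photon energy: E = 4.118·10^-19 J (from energy = 2.57 eV).
N = E_total / E_photon = 0.115 J / 4.118·10^-19 J = 2.79·10^17.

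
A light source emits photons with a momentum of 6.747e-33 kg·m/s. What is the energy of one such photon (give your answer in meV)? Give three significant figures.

Apply E = pc: E = 2.023e-24 J.
Converting to meV: E = 0.01262 meV ≈ 0.0126 meV.

0.0126 meV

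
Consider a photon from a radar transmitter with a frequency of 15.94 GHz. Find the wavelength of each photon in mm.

Take c = 2.99792458e8 m/s.
In SI units: f = 15.94 GHz = 1.594e10 Hz.
Since λ = c/f for a photon, λ = 0.01881 m.
Converting to mm: λ = 18.81 mm ≈ 18.8 mm.

18.8 mm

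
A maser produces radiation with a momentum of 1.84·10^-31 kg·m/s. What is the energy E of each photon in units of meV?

(c = 2.99792458·10^8 m/s, 1 eV = 1.602176634·10^-19 J.)
For a photon E = pc, so E = 5.516·10^-23 J.
Converting to meV: E = 0.3443 meV ≈ 0.344 meV.

0.344 meV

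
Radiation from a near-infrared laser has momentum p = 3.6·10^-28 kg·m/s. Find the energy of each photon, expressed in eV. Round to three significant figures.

Use c = 2.99792458·10^8 m/s, 1 eV = 1.602176634·10^-19 J.
Apply E = pc: E = 1.079·10^-19 J.
Converting to eV: E = 0.6736 eV ≈ 0.674 eV.

0.674 eV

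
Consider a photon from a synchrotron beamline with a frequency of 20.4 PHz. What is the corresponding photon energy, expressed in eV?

In SI units: f = 20.4 PHz = 2.04e16 Hz.
Apply E = hf: E = 1.352e-17 J.
Converting to eV: E = 84.37 eV ≈ 84.4 eV.

84.4 eV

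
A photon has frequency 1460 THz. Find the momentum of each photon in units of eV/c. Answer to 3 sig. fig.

(h = 6.62607015e-34 J·s, c = 2.99792458e8 m/s, 1 eV = 1.602176634e-19 J.)
In SI units: f = 1460 THz = 1.46e15 Hz.
For a photon p = hf/c, so p = 3.227e-27 kg·m/s.
Converting to eV/c: p = 6.038 eV/c ≈ 6.04 eV/c.

6.04 eV/c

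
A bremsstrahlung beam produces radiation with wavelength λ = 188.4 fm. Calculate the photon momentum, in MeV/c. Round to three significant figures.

Convert to SI: λ = 188.4 fm = 1.884 × 10^-13 m.
Apply p = h/λ: p = 3.517 × 10^-21 kg·m/s.
Converting to MeV/c: p = 6.581 MeV/c ≈ 6.58 MeV/c.

6.58 MeV/c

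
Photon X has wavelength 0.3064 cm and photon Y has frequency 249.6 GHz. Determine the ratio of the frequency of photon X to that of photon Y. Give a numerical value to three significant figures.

0.392

f_X = 9.784 × 10^10 Hz (from wavelength = 0.3064 cm, via f = c/λ).
f_Y = 2.496 × 10^11 Hz (from frequency = 249.6 GHz, via f given directly).
Ratio = 9.784 × 10^10 / 2.496 × 10^11 = 0.392.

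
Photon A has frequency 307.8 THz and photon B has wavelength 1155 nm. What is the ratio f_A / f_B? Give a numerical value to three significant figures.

1.19

f_A = 3.078 × 10^14 Hz (from frequency = 307.8 THz, via f given directly).
f_B = 2.596 × 10^14 Hz (from wavelength = 1155 nm, via f = c/λ).
Ratio = 3.078 × 10^14 / 2.596 × 10^14 = 1.19.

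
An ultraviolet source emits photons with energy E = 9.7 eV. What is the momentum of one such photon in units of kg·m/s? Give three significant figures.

5.18 × 10^-27 kg·m/s

Take c = 2.99792458 × 10^8 m/s, 1 eV = 1.602176634 × 10^-19 J.
First convert: E = 9.7 eV = 1.5541 × 10^-18 J.
The photon relation is p = E/c, giving p = 5.184 × 10^-27 kg·m/s.
So p ≈ 5.18 × 10^-27 kg·m/s.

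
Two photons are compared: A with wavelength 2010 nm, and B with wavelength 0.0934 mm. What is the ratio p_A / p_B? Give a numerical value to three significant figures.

46.5

p_A = 3.297 × 10^-28 kg·m/s (from wavelength = 2010 nm, via p = h/λ).
p_B = 7.094 × 10^-30 kg·m/s (from wavelength = 0.0934 mm, via p = h/λ).
Ratio = 3.297 × 10^-28 / 7.094 × 10^-30 = 46.5.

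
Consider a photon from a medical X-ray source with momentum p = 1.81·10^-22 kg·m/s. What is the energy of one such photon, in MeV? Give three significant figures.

Take c = 2.99792458·10^8 m/s, 1 eV = 1.602176634·10^-19 J.
For a photon E = pc, so E = 5.426·10^-14 J.
Converting to MeV: E = 0.3387 MeV ≈ 0.339 MeV.

0.339 MeV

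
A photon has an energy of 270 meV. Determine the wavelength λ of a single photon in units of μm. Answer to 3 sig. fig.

4.59 μm

(h = 6.62607015·10^-34 J·s, c = 2.99792458·10^8 m/s, 1 eV = 1.602176634·10^-19 J.)
First convert: E = 270 meV = 4.3259·10^-20 J.
The photon relation is λ = hc/E, giving λ = 4.592·10^-6 m.
Converting to μm: λ = 4.592 μm ≈ 4.59 μm.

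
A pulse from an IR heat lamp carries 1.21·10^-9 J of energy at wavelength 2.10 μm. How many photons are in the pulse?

Per-photon energy: E = 9.459·10^-20 J (from wavelength = 2.10 μm).
N = E_total / E_photon = 1.21·10^-9 J / 9.459·10^-20 J = 1.28·10^10.

1.28·10^10 photons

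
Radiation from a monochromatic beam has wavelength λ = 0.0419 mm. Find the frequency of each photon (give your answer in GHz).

7150 GHz

Take c = 2.99792458 × 10^8 m/s.
In SI units: λ = 0.0419 mm = 4.19 × 10^-5 m.
Apply f = c/λ: f = 7.155 × 10^12 Hz.
Converting to GHz: f = 7155 GHz ≈ 7150 GHz.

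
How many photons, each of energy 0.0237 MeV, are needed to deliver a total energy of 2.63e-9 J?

Per-photon energy: E = 3.797e-15 J (from energy = 0.0237 MeV).
N = E_total / E_photon = 2.63e-9 J / 3.797e-15 J = 6.93e5.

6.93e5 photons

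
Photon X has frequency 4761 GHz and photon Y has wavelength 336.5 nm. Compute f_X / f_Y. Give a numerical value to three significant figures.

5.34e-3

f_X = 4.761e12 Hz (from frequency = 4761 GHz, via f given directly).
f_Y = 8.909e14 Hz (from wavelength = 336.5 nm, via f = c/λ).
Ratio = 4.761e12 / 8.909e14 = 5.34e-3.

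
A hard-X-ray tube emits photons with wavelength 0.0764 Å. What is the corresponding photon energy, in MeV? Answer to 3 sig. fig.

(h = 6.62607015·10^-34 J·s, c = 2.99792458·10^8 m/s, 1 eV = 1.602176634·10^-19 J.)
In SI units: λ = 0.0764 Å = 7.64·10^-12 m.
Since E = hc/λ for a photon, E = 2.600·10^-14 J.
Converting to MeV: E = 0.1623 MeV ≈ 0.162 MeV.

0.162 MeV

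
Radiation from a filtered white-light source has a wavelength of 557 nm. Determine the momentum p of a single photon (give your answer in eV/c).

2.23 eV/c

Use h = 6.62607015e-34 J·s, c = 2.99792458e8 m/s, 1 eV = 1.602176634e-19 J.
In SI units: λ = 557 nm = 5.57e-7 m.
For a photon p = h/λ, so p = 1.190e-27 kg·m/s.
Converting to eV/c: p = 2.226 eV/c ≈ 2.23 eV/c.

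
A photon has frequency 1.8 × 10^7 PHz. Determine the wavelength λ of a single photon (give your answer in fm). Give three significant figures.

In SI units: f = 1.8 × 10^7 PHz = 1.8 × 10^22 Hz.
For a photon λ = c/f, so λ = 1.666 × 10^-14 m.
Converting to fm: λ = 16.66 fm ≈ 16.7 fm.

16.7 fm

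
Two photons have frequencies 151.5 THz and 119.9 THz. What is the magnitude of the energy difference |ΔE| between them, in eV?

Using E = hf: E₁ = 1.0038e-19 J, E₂ = 7.9447e-20 J.
|ΔE| = |1.0038e-19 − 7.9447e-20| = 2.09e-20 J = 0.131 eV.

0.131 eV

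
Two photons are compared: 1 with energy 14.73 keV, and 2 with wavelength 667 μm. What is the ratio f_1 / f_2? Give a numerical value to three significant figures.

7.92 × 10^6

f_1 = 3.562 × 10^18 Hz (from energy = 14.73 keV, via f = E/h).
f_2 = 4.495 × 10^11 Hz (from wavelength = 667 μm, via f = c/λ).
Ratio = 3.562 × 10^18 / 4.495 × 10^11 = 7.92 × 10^6.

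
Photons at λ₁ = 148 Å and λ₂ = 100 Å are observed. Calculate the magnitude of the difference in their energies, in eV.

Using E = hc/λ: E₁ = 1.342 × 10^-17 J, E₂ = 1.986 × 10^-17 J.
|ΔE| = |1.342 × 10^-17 − 1.986 × 10^-17| = 6.44 × 10^-18 J = 40.2 eV.

40.2 eV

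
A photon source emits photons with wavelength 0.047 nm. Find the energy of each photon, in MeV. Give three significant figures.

0.0264 MeV

Use h = 6.62607015e-34 J·s, c = 2.99792458e8 m/s, 1 eV = 1.602176634e-19 J.
First convert: λ = 0.047 nm = 4.7e-11 m.
The photon relation is E = hc/λ, giving E = 4.226e-15 J.
Converting to MeV: E = 0.02638 MeV ≈ 0.0264 MeV.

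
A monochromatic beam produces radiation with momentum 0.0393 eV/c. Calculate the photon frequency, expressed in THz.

In SI units: p = 0.0393 eV/c = 2.1003 × 10^-29 kg·m/s.
Since f = pc/h for a photon, f = 9.503 × 10^12 Hz.
Converting to THz: f = 9.503 THz ≈ 9.50 THz.

9.50 THz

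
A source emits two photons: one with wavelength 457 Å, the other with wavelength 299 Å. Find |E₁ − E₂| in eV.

14.3 eV

Using E = hc/λ: E₁ = 4.347 × 10^-18 J, E₂ = 6.644 × 10^-18 J.
|ΔE| = |4.347 × 10^-18 − 6.644 × 10^-18| = 2.30 × 10^-18 J = 14.3 eV.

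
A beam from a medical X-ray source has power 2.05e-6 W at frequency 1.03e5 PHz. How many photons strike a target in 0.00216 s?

6.49e4 photons

Total energy: E_total = P·t = 2.05e-6 × 0.00216 = 4.428e-9 J.
Per-photon energy: E = 6.825e-14 J.
N = E_total / E_photon = 64900.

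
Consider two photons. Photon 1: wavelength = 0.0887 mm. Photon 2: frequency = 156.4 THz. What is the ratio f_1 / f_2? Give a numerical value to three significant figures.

f_1 = 3.380e12 Hz (from wavelength = 0.0887 mm, via f = c/λ).
f_2 = 1.564e14 Hz (from frequency = 156.4 THz, via f given directly).
Ratio = 3.380e12 / 1.564e14 = 0.0216.

0.0216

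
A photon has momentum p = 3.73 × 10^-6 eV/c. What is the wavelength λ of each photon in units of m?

Use h = 6.62607015 × 10^-34 J·s, c = 2.99792458 × 10^8 m/s, 1 eV = 1.602176634 × 10^-19 J.
Convert to SI: p = 3.73 × 10^-6 eV/c = 1.9934 × 10^-33 kg·m/s.
The photon relation is λ = h/p, giving λ = 0.3324 m.
So λ ≈ 0.332 m.

0.332 m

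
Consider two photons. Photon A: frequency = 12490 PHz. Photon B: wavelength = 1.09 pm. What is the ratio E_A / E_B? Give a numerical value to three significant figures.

0.0454

E_A = 8.276 × 10^-15 J (from frequency = 12490 PHz, via E = hf).
E_B = 1.822 × 10^-13 J (from wavelength = 1.09 pm, via E = hc/λ).
Ratio = 8.276 × 10^-15 / 1.822 × 10^-13 = 0.0454.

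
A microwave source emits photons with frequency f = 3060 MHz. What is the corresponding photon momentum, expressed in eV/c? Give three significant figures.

1.27 × 10^-5 eV/c

Take h = 6.62607015 × 10^-34 J·s, c = 2.99792458 × 10^8 m/s, 1 eV = 1.602176634 × 10^-19 J.
Convert to SI: f = 3060 MHz = 3.06 × 10^9 Hz.
Since p = hf/c for a photon, p = 6.763 × 10^-33 kg·m/s.
Converting to eV/c: p = 1.266 × 10^-5 eV/c ≈ 1.27 × 10^-5 eV/c.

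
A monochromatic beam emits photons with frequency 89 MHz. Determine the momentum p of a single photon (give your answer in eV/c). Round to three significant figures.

3.68 × 10^-7 eV/c

Take h = 6.62607015 × 10^-34 J·s, c = 2.99792458 × 10^8 m/s, 1 eV = 1.602176634 × 10^-19 J.
First convert: f = 89 MHz = 8.9 × 10^7 Hz.
Apply p = hf/c: p = 1.967 × 10^-34 kg·m/s.
Converting to eV/c: p = 3.681 × 10^-7 eV/c ≈ 3.68 × 10^-7 eV/c.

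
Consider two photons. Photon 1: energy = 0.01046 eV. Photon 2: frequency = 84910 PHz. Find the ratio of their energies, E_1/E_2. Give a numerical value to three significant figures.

2.98e-8

E_1 = 1.676e-21 J (from energy = 0.01046 eV, via E given directly).
E_2 = 5.626e-14 J (from frequency = 84910 PHz, via E = hf).
Ratio = 1.676e-21 / 5.626e-14 = 2.98e-8.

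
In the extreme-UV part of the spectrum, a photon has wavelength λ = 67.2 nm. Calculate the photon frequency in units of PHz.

Take c = 2.99792458 × 10^8 m/s.
In SI units: λ = 67.2 nm = 6.72 × 10^-8 m.
Since f = c/λ for a photon, f = 4.461 × 10^15 Hz.
Converting to PHz: f = 4.461 PHz ≈ 4.46 PHz.

4.46 PHz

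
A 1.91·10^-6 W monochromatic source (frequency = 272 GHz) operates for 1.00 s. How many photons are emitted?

1.06·10^16 photons

Total energy: E_total = P·t = 1.91·10^-6 × 1.00 = 1.910·10^-6 J.
Per-photon energy: E = 1.802·10^-22 J.
N = E_total / E_photon = 1.06·10^16.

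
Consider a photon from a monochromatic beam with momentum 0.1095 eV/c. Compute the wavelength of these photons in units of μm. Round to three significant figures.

Use h = 6.62607015 × 10^-34 J·s, c = 2.99792458 × 10^8 m/s, 1 eV = 1.602176634 × 10^-19 J.
First convert: p = 0.1095 eV/c = 5.8520 × 10^-29 kg·m/s.
For a photon λ = h/p, so λ = 1.132 × 10^-5 m.
Converting to μm: λ = 11.32 μm ≈ 11.3 μm.

11.3 μm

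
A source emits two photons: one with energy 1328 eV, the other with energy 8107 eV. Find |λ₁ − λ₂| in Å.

7.81 Å

Using λ = hc/E: λ₁ = 9.3362 × 10^-10 m, λ₂ = 1.5293 × 10^-10 m.
|Δλ| = |9.3362 × 10^-10 − 1.5293 × 10^-10| = 7.81 × 10^-10 m = 7.81 Å.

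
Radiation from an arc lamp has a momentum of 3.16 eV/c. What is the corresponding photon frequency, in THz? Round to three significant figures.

First convert: p = 3.16 eV/c = 1.6888·10^-27 kg·m/s.
The photon relation is f = pc/h, giving f = 7.641·10^14 Hz.
Converting to THz: f = 764.1 THz ≈ 764 THz.

764 THz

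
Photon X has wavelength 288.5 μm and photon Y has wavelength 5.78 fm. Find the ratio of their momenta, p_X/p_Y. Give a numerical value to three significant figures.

p_X = 2.297 × 10^-30 kg·m/s (from wavelength = 288.5 μm, via p = h/λ).
p_Y = 1.146 × 10^-19 kg·m/s (from wavelength = 5.78 fm, via p = h/λ).
Ratio = 2.297 × 10^-30 / 1.146 × 10^-19 = 2.00 × 10^-11.

2.00 × 10^-11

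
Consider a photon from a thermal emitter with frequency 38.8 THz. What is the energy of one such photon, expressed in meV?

In SI units: f = 38.8 THz = 3.88e13 Hz.
The photon relation is E = hf, giving E = 2.571e-20 J.
Converting to meV: E = 160.5 meV ≈ 160 meV.

160 meV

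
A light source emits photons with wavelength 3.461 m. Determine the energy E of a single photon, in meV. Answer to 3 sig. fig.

Use h = 6.62607015 × 10^-34 J·s, c = 2.99792458 × 10^8 m/s, 1 eV = 1.602176634 × 10^-19 J.
Since E = hc/λ for a photon, E = 5.740 × 10^-26 J.
Converting to meV: E = 3.582 × 10^-4 meV ≈ 3.58 × 10^-4 meV.

3.58 × 10^-4 meV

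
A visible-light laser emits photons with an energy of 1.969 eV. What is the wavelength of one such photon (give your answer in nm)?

630 nm

Use h = 6.62607015·10^-34 J·s, c = 2.99792458·10^8 m/s, 1 eV = 1.602176634·10^-19 J.
First convert: E = 1.969 eV = 3.1547·10^-19 J.
Since λ = hc/E for a photon, λ = 6.297·10^-7 m.
Converting to nm: λ = 629.7 nm ≈ 630 nm.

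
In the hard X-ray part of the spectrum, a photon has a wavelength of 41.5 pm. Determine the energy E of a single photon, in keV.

First convert: λ = 41.5 pm = 4.15 × 10^-11 m.
For a photon E = hc/λ, so E = 4.787 × 10^-15 J.
Converting to keV: E = 29.88 keV ≈ 29.9 keV.

29.9 keV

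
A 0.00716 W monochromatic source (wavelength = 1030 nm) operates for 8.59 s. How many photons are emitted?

3.19·10^17 photons

Total energy: E_total = P·t = 0.00716 × 8.59 = 0.06150 J.
Per-photon energy: E = 1.929·10^-19 J.
N = E_total / E_photon = 3.19·10^17.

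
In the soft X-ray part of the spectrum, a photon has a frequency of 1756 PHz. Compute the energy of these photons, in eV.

7260 eV

(h = 6.62607015e-34 J·s, 1 eV = 1.602176634e-19 J.)
First convert: f = 1756 PHz = 1.756e18 Hz.
Since E = hf for a photon, E = 1.164e-15 J.
Converting to eV: E = 7262 eV ≈ 7260 eV.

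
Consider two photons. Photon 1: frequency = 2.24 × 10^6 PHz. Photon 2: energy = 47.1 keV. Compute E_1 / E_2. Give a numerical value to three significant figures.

197

E_1 = 1.484 × 10^-12 J (from frequency = 2.24 × 10^6 PHz, via E = hf).
E_2 = 7.546 × 10^-15 J (from energy = 47.1 keV, via E given directly).
Ratio = 1.484 × 10^-12 / 7.546 × 10^-15 = 197.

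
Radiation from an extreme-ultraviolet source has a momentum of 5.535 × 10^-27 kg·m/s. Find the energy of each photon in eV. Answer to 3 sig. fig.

Take c = 2.99792458 × 10^8 m/s, 1 eV = 1.602176634 × 10^-19 J.
The photon relation is E = pc, giving E = 1.659 × 10^-18 J.
Converting to eV: E = 10.36 eV ≈ 10.4 eV.

10.4 eV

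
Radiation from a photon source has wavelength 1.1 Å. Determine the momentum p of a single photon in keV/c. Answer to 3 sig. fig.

First convert: λ = 1.1 Å = 1.1 × 10^-10 m.
Apply p = h/λ: p = 6.024 × 10^-24 kg·m/s.
Converting to keV/c: p = 11.27 keV/c ≈ 11.3 keV/c.

11.3 keV/c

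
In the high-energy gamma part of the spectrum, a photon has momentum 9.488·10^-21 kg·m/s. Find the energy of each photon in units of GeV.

0.0178 GeV

For a photon E = pc, so E = 2.844·10^-12 J.
Converting to GeV: E = 0.01775 GeV ≈ 0.0178 GeV.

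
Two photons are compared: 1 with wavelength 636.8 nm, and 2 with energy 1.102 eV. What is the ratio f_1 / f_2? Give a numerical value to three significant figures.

1.77

f_1 = 4.708e14 Hz (from wavelength = 636.8 nm, via f = c/λ).
f_2 = 2.665e14 Hz (from energy = 1.102 eV, via f = E/h).
Ratio = 4.708e14 / 2.665e14 = 1.77.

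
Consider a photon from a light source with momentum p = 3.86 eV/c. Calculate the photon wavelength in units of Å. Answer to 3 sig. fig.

Take h = 6.62607015·10^-34 J·s, c = 2.99792458·10^8 m/s, 1 eV = 1.602176634·10^-19 J.
First convert: p = 3.86 eV/c = 2.0629·10^-27 kg·m/s.
The photon relation is λ = h/p, giving λ = 3.212·10^-7 m.
Converting to Å: λ = 3212 Å ≈ 3210 Å.

3210 Å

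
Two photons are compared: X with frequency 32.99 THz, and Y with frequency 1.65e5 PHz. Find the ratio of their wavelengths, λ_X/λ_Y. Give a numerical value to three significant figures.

5.00e6

λ_X = 9.087e-6 m (from frequency = 32.99 THz, via λ = c/f).
λ_Y = 1.817e-12 m (from frequency = 1.65e5 PHz, via λ = c/f).
Ratio = 9.087e-6 / 1.817e-12 = 5.00e6.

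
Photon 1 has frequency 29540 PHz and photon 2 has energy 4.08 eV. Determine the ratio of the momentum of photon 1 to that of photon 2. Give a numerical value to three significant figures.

p_1 = 6.529 × 10^-23 kg·m/s (from frequency = 29540 PHz, via p = hf/c).
p_2 = 2.180 × 10^-27 kg·m/s (from energy = 4.08 eV, via p = E/c).
Ratio = 6.529 × 10^-23 / 2.180 × 10^-27 = 2.99 × 10^4.

2.99 × 10^4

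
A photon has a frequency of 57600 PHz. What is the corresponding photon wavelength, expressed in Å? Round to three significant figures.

Use c = 2.99792458e8 m/s.
Convert to SI: f = 57600 PHz = 5.76e19 Hz.
For a photon λ = c/f, so λ = 5.205e-12 m.
Converting to Å: λ = 0.05205 Å ≈ 0.0520 Å.

0.0520 Å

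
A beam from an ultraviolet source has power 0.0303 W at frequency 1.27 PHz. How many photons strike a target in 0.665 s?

Total energy: E_total = P·t = 0.0303 × 0.665 = 0.02015 J.
Per-photon energy: E = 8.415 × 10^-19 J.
N = E_total / E_photon = 2.39 × 10^16.

2.39 × 10^16 photons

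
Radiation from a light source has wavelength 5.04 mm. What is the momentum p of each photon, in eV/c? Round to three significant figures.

2.46 × 10^-4 eV/c

Use h = 6.62607015 × 10^-34 J·s, c = 2.99792458 × 10^8 m/s, 1 eV = 1.602176634 × 10^-19 J.
Convert to SI: λ = 5.04 mm = 0.00504 m.
The photon relation is p = h/λ, giving p = 1.315 × 10^-31 kg·m/s.
Converting to eV/c: p = 2.460 × 10^-4 eV/c ≈ 2.46 × 10^-4 eV/c.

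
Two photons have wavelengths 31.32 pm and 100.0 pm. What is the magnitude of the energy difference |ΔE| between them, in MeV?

Using E = hc/λ: E₁ = 6.3424·10^-15 J, E₂ = 1.9864·10^-15 J.
|ΔE| = |6.3424·10^-15 − 1.9864·10^-15| = 4.36·10^-15 J = 0.0272 MeV.

0.0272 MeV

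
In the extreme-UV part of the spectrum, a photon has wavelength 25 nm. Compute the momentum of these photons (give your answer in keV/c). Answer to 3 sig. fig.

0.0496 keV/c

Use h = 6.62607015 × 10^-34 J·s, c = 2.99792458 × 10^8 m/s, 1 eV = 1.602176634 × 10^-19 J.
In SI units: λ = 25 nm = 2.5 × 10^-8 m.
The photon relation is p = h/λ, giving p = 2.650 × 10^-26 kg·m/s.
Converting to keV/c: p = 0.04959 keV/c ≈ 0.0496 keV/c.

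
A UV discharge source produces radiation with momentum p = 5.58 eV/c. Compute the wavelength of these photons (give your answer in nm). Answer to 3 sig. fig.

Use h = 6.62607015 × 10^-34 J·s, c = 2.99792458 × 10^8 m/s, 1 eV = 1.602176634 × 10^-19 J.
In SI units: p = 5.58 eV/c = 2.9821 × 10^-27 kg·m/s.
The photon relation is λ = h/p, giving λ = 2.222 × 10^-7 m.
Converting to nm: λ = 222.2 nm ≈ 222 nm.

222 nm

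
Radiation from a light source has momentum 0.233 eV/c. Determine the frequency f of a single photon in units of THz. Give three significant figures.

56.3 THz

(h = 6.62607015e-34 J·s, c = 2.99792458e8 m/s, 1 eV = 1.602176634e-19 J.)
Convert to SI: p = 0.233 eV/c = 1.2452e-28 kg·m/s.
Apply f = pc/h: f = 5.634e13 Hz.
Converting to THz: f = 56.34 THz ≈ 56.3 THz.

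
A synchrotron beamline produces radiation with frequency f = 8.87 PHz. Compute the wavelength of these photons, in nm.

33.8 nm

Use c = 2.99792458e8 m/s.
First convert: f = 8.87 PHz = 8.87e15 Hz.
Apply λ = c/f: λ = 3.380e-8 m.
Converting to nm: λ = 33.80 nm ≈ 33.8 nm.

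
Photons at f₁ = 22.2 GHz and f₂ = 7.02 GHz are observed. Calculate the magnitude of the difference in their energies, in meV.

0.0628 meV

Using E = hf: E₁ = 1.471 × 10^-23 J, E₂ = 4.652 × 10^-24 J.
|ΔE| = |1.471 × 10^-23 − 4.652 × 10^-24| = 1.01 × 10^-23 J = 0.0628 meV.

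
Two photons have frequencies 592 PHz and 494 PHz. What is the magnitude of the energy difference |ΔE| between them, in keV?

0.405 keV

Using E = hf: E₁ = 3.923 × 10^-16 J, E₂ = 3.273 × 10^-16 J.
|ΔE| = |3.923 × 10^-16 − 3.273 × 10^-16| = 6.49 × 10^-17 J = 0.405 keV.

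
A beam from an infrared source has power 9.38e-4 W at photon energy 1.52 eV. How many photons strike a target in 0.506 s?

Total energy: E_total = P·t = 9.38e-4 × 0.506 = 4.746e-4 J.
Per-photon energy: E = 2.435e-19 J.
N = E_total / E_photon = 1.95e15.

1.95e15 photons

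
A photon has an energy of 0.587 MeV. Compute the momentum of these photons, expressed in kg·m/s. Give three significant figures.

3.14e-22 kg·m/s

Convert to SI: E = 0.587 MeV = 9.4048e-14 J.
Apply p = E/c: p = 3.137e-22 kg·m/s.
So p ≈ 3.14e-22 kg·m/s.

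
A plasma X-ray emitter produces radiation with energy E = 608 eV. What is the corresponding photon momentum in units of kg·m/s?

3.25 × 10^-25 kg·m/s

Convert to SI: E = 608 eV = 9.7412 × 10^-17 J.
For a photon p = E/c, so p = 3.249 × 10^-25 kg·m/s.
So p ≈ 3.25 × 10^-25 kg·m/s.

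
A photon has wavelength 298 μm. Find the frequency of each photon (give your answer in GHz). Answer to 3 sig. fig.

Convert to SI: λ = 298 μm = 2.98e-4 m.
For a photon f = c/λ, so f = 1.006e12 Hz.
Converting to GHz: f = 1006 GHz ≈ 1010 GHz.

1010 GHz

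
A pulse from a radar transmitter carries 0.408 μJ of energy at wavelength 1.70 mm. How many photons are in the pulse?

3.49 × 10^15 photons

Per-photon energy: E = 1.168 × 10^-22 J (from wavelength = 1.70 mm).
N = E_total / E_photon = 4.08 × 10^-7 J / 1.168 × 10^-22 J = 3.49 × 10^15.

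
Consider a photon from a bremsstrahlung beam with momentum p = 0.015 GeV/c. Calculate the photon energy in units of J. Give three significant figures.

In SI units: p = 0.015 GeV/c = 8.0164 × 10^-21 kg·m/s.
Apply E = pc: E = 2.403 × 10^-12 J.
So E ≈ 2.40 × 10^-12 J.

2.40 × 10^-12 J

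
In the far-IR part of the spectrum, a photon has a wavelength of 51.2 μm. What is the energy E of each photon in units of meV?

In SI units: λ = 51.2 μm = 5.12·10^-5 m.
For a photon E = hc/λ, so E = 3.880·10^-21 J.
Converting to meV: E = 24.22 meV ≈ 24.2 meV.

24.2 meV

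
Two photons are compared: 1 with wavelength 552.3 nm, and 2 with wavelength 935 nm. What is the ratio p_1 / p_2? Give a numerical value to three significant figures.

1.69

p_1 = 1.200 × 10^-27 kg·m/s (from wavelength = 552.3 nm, via p = h/λ).
p_2 = 7.087 × 10^-28 kg·m/s (from wavelength = 935 nm, via p = h/λ).
Ratio = 1.200 × 10^-27 / 7.087 × 10^-28 = 1.69.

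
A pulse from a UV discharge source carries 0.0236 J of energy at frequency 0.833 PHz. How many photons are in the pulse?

4.28e16 photons

Per-photon energy: E = 5.520e-19 J (from frequency = 0.833 PHz).
N = E_total / E_photon = 0.0236 J / 5.520e-19 J = 4.28e16.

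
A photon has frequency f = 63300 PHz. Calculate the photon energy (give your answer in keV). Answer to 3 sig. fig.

(h = 6.62607015 × 10^-34 J·s, 1 eV = 1.602176634 × 10^-19 J.)
First convert: f = 63300 PHz = 6.33 × 10^19 Hz.
For a photon E = hf, so E = 4.194 × 10^-14 J.
Converting to keV: E = 261.8 keV ≈ 262 keV.

262 keV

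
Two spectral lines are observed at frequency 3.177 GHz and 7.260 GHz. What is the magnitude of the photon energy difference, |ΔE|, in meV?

0.0169 meV

Using E = hf: E₁ = 2.1051 × 10^-24 J, E₂ = 4.8105 × 10^-24 J.
|ΔE| = |2.1051 × 10^-24 − 4.8105 × 10^-24| = 2.71 × 10^-24 J = 0.0169 meV.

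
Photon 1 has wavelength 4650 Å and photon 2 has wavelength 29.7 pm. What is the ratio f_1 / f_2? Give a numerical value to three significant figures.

f_1 = 6.447 × 10^14 Hz (from wavelength = 4650 Å, via f = c/λ).
f_2 = 1.009 × 10^19 Hz (from wavelength = 29.7 pm, via f = c/λ).
Ratio = 6.447 × 10^14 / 1.009 × 10^19 = 6.39 × 10^-5.

6.39 × 10^-5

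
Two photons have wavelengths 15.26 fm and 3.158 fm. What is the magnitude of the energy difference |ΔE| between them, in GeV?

0.311 GeV

Using E = hc/λ: E₁ = 1.3017e-11 J, E₂ = 6.2902e-11 J.
|ΔE| = |1.3017e-11 − 6.2902e-11| = 4.99e-11 J = 0.311 GeV.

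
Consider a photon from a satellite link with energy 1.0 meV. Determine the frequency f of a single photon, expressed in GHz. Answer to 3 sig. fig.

242 GHz

Take h = 6.62607015 × 10^-34 J·s, 1 eV = 1.602176634 × 10^-19 J.
Convert to SI: E = 1.0 meV = 1.6022 × 10^-22 J.
Apply f = E/h: f = 2.418 × 10^11 Hz.
Converting to GHz: f = 241.8 GHz ≈ 242 GHz.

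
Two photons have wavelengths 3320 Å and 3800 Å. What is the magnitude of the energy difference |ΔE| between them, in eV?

Using E = hc/λ: E₁ = 5.983e-19 J, E₂ = 5.227e-19 J.
|ΔE| = |5.983e-19 − 5.227e-19| = 7.56e-20 J = 0.472 eV.

0.472 eV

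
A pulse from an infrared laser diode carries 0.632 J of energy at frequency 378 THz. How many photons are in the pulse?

Per-photon energy: E = 2.505 × 10^-19 J (from frequency = 378 THz).
N = E_total / E_photon = 0.632 J / 2.505 × 10^-19 J = 2.52 × 10^18.

2.52 × 10^18 photons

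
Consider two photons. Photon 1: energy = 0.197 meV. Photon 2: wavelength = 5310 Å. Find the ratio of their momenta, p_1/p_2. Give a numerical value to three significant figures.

8.44e-5

p_1 = 1.053e-31 kg·m/s (from energy = 0.197 meV, via p = E/c).
p_2 = 1.248e-27 kg·m/s (from wavelength = 5310 Å, via p = h/λ).
Ratio = 1.053e-31 / 1.248e-27 = 8.44e-5.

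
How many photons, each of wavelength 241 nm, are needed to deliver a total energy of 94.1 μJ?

Per-photon energy: E = 8.243e-19 J (from wavelength = 241 nm).
N = E_total / E_photon = 9.41e-5 J / 8.243e-19 J = 1.14e14.

1.14e14 photons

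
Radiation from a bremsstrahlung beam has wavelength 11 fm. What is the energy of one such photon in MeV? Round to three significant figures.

(h = 6.62607015·10^-34 J·s, c = 2.99792458·10^8 m/s, 1 eV = 1.602176634·10^-19 J.)
First convert: λ = 11 fm = 1.1·10^-14 m.
For a photon E = hc/λ, so E = 1.806·10^-11 J.
Converting to MeV: E = 112.7 MeV ≈ 113 MeV.

113 MeV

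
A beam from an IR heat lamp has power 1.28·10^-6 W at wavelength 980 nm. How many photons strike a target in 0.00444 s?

2.80·10^10 photons

Total energy: E_total = P·t = 1.28·10^-6 × 0.00444 = 5.683·10^-9 J.
Per-photon energy: E = 2.027·10^-19 J.
N = E_total / E_photon = 2.80·10^10.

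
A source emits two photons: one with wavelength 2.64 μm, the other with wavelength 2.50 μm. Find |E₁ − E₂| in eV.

Using E = hc/λ: E₁ = 7.524e-20 J, E₂ = 7.946e-20 J.
|ΔE| = |7.524e-20 − 7.946e-20| = 4.21e-21 J = 0.0263 eV.

0.0263 eV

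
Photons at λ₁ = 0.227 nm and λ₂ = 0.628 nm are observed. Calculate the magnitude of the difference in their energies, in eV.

3490 eV

Using E = hc/λ: E₁ = 8.751e-16 J, E₂ = 3.163e-16 J.
|ΔE| = |8.751e-16 − 3.163e-16| = 5.59e-16 J = 3490 eV.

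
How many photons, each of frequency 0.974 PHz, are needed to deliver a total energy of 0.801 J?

1.24e18 photons

Per-photon energy: E = 6.454e-19 J (from frequency = 0.974 PHz).
N = E_total / E_photon = 0.801 J / 6.454e-19 J = 1.24e18.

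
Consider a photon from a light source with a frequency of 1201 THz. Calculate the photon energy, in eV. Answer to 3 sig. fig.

4.97 eV

(h = 6.62607015 × 10^-34 J·s, 1 eV = 1.602176634 × 10^-19 J.)
Convert to SI: f = 1201 THz = 1.201 × 10^15 Hz.
For a photon E = hf, so E = 7.958 × 10^-19 J.
Converting to eV: E = 4.967 eV ≈ 4.97 eV.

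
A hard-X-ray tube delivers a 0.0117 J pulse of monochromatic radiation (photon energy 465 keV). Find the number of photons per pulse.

Per-photon energy: E = 7.450 × 10^-14 J (from energy = 465 keV).
N = E_total / E_photon = 0.0117 J / 7.450 × 10^-14 J = 1.57 × 10^11.

1.57 × 10^11 photons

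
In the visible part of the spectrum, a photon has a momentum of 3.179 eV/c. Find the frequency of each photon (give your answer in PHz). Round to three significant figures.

Convert to SI: p = 3.179 eV/c = 1.6989e-27 kg·m/s.
Apply f = pc/h: f = 7.687e14 Hz.
Converting to PHz: f = 0.7687 PHz ≈ 0.769 PHz.

0.769 PHz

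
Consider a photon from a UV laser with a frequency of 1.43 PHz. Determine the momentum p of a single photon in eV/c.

5.91 eV/c

(h = 6.62607015e-34 J·s, c = 2.99792458e8 m/s, 1 eV = 1.602176634e-19 J.)
Convert to SI: f = 1.43 PHz = 1.43e15 Hz.
For a photon p = hf/c, so p = 3.161e-27 kg·m/s.
Converting to eV/c: p = 5.914 eV/c ≈ 5.91 eV/c.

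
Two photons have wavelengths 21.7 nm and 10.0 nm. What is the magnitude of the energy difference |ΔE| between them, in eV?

66.8 eV

Using E = hc/λ: E₁ = 9.154e-18 J, E₂ = 1.986e-17 J.
|ΔE| = |9.154e-18 − 1.986e-17| = 1.07e-17 J = 66.8 eV.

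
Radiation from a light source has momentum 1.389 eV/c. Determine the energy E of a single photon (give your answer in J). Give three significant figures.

2.23e-19 J

In SI units: p = 1.389 eV/c = 7.4232e-28 kg·m/s.
Apply E = pc: E = 2.225e-19 J.
So E ≈ 2.23e-19 J.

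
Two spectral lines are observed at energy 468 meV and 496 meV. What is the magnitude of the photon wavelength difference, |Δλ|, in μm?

0.150 μm

Using λ = hc/E: λ₁ = 2.649e-6 m, λ₂ = 2.500e-6 m.
|Δλ| = |2.649e-6 − 2.500e-6| = 1.50e-7 m = 0.150 μm.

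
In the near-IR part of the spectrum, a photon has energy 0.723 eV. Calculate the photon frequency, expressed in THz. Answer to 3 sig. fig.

175 THz

In SI units: E = 0.723 eV = 1.1584e-19 J.
For a photon f = E/h, so f = 1.748e14 Hz.
Converting to THz: f = 174.8 THz ≈ 175 THz.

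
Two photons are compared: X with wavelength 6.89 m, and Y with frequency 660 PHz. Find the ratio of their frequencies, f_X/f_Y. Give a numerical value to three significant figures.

6.59 × 10^-11

f_X = 4.351 × 10^7 Hz (from wavelength = 6.89 m, via f = c/λ).
f_Y = 6.600 × 10^17 Hz (from frequency = 660 PHz, via f given directly).
Ratio = 4.351 × 10^7 / 6.600 × 10^17 = 6.59 × 10^-11.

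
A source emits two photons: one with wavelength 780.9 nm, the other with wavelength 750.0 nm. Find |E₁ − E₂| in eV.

Using E = hc/λ: E₁ = 2.5438e-19 J, E₂ = 2.6486e-19 J.
|ΔE| = |2.5438e-19 − 2.6486e-19| = 1.05e-20 J = 0.0654 eV.

0.0654 eV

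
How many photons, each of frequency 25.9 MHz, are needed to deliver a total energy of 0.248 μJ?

Per-photon energy: E = 1.716 × 10^-26 J (from frequency = 25.9 MHz).
N = E_total / E_photon = 2.48 × 10^-7 J / 1.716 × 10^-26 J = 1.45 × 10^19.

1.45 × 10^19 photons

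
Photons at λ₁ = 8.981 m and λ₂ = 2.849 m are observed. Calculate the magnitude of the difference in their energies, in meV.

Using E = hc/λ: E₁ = 2.2118e-26 J, E₂ = 6.9724e-26 J.
|ΔE| = |2.2118e-26 − 6.9724e-26| = 4.76e-26 J = 2.97e-4 meV.

2.97e-4 meV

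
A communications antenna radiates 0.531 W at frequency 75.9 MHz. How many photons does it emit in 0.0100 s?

1.06e23 photons

Total energy: E_total = P·t = 0.531 × 0.0100 = 0.005310 J.
Per-photon energy: E = 5.029e-26 J.
N = E_total / E_photon = 1.06e23.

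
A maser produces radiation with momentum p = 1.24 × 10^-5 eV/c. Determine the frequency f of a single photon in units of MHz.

3000 MHz

First convert: p = 1.24 × 10^-5 eV/c = 6.6269 × 10^-33 kg·m/s.
Apply f = pc/h: f = 2.998 × 10^9 Hz.
Converting to MHz: f = 2998 MHz ≈ 3000 MHz.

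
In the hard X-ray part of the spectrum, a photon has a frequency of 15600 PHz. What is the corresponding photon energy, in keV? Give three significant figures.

64.5 keV

Take h = 6.62607015 × 10^-34 J·s, 1 eV = 1.602176634 × 10^-19 J.
First convert: f = 15600 PHz = 1.56 × 10^19 Hz.
Apply E = hf: E = 1.034 × 10^-14 J.
Converting to keV: E = 64.52 keV ≈ 64.5 keV.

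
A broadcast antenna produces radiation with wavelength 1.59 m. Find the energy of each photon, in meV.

7.80e-4 meV

For a photon E = hc/λ, so E = 1.249e-25 J.
Converting to meV: E = 7.798e-4 meV ≈ 7.80e-4 meV.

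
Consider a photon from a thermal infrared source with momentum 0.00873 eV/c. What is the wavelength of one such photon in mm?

Take h = 6.62607015e-34 J·s, c = 2.99792458e8 m/s, 1 eV = 1.602176634e-19 J.
First convert: p = 0.00873 eV/c = 4.6656e-30 kg·m/s.
The photon relation is λ = h/p, giving λ = 1.420e-4 m.
Converting to mm: λ = 0.1420 mm ≈ 0.142 mm.

0.142 mm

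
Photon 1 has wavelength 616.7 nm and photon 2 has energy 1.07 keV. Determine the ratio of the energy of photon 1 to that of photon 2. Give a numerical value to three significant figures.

E_1 = 3.221e-19 J (from wavelength = 616.7 nm, via E = hc/λ).
E_2 = 1.714e-16 J (from energy = 1.07 keV, via E given directly).
Ratio = 3.221e-19 / 1.714e-16 = 1.88e-3.

1.88e-3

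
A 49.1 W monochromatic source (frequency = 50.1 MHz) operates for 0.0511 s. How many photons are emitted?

Total energy: E_total = P·t = 49.1 × 0.0511 = 2.509 J.
Per-photon energy: E = 3.320 × 10^-26 J.
N = E_total / E_photon = 7.56 × 10^25.

7.56 × 10^25 photons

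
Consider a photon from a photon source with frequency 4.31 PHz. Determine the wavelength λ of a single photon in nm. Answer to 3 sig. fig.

Convert to SI: f = 4.31 PHz = 4.31 × 10^15 Hz.
The photon relation is λ = c/f, giving λ = 6.956 × 10^-8 m.
Converting to nm: λ = 69.56 nm ≈ 69.6 nm.

69.6 nm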